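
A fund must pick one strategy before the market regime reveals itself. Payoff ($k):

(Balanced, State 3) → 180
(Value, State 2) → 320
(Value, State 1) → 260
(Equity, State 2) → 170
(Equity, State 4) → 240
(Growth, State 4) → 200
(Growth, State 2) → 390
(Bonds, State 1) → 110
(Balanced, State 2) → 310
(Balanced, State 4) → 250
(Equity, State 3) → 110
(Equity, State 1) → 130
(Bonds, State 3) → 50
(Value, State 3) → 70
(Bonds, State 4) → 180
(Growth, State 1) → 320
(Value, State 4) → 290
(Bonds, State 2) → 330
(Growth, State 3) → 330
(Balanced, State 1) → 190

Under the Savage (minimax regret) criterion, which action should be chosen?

Growth

Column bests: State 1=320, State 2=390, State 3=330, State 4=290.
Growth regrets: 0, 0, 0, 90 → max 90
Bonds regrets: 210, 60, 280, 110 → max 280
Equity regrets: 190, 220, 220, 50 → max 220
Value regrets: 60, 70, 260, 0 → max 260
Balanced regrets: 130, 80, 150, 40 → max 150
Smallest max regret = 90 → Growth.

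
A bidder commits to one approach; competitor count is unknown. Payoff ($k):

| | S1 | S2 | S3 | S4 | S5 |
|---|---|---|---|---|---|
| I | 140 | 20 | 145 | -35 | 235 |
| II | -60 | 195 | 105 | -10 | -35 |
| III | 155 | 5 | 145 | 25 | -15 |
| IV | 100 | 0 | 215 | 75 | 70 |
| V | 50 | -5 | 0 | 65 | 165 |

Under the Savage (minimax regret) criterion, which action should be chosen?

I

Column bests: S1=155, S2=195, S3=215, S4=75, S5=235.
I regrets: 15, 175, 70, 110, 0 → max 175
II regrets: 215, 0, 110, 85, 270 → max 270
III regrets: 0, 190, 70, 50, 250 → max 250
IV regrets: 55, 195, 0, 0, 165 → max 195
V regrets: 105, 200, 215, 10, 70 → max 215
Smallest max regret = 175 → I.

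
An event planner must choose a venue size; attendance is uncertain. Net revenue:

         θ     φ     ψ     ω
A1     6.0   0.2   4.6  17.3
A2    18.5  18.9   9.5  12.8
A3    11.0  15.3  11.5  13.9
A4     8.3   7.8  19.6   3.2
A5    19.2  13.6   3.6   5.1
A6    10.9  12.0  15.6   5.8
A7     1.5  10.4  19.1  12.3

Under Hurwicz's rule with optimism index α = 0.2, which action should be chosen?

A3

A1: 0.2·17.3 + 0.8·0.2 = 3.62
A2: 0.2·18.9 + 0.8·9.5 = 11.38
A3: 0.2·15.3 + 0.8·11.0 = 11.86
A4: 0.2·19.6 + 0.8·3.2 = 6.48
A5: 0.2·19.2 + 0.8·3.6 = 6.72
A6: 0.2·15.6 + 0.8·5.8 = 7.76
A7: 0.2·19.1 + 0.8·1.5 = 5.02
Highest Hurwicz score = 11.86 → A3.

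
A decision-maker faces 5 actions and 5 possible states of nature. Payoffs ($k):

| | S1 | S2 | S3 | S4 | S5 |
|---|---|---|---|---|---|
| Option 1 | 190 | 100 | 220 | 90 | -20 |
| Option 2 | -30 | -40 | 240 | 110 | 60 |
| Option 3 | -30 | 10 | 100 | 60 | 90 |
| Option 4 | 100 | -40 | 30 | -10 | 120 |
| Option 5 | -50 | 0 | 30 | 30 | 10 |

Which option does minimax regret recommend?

Column bests: S1=190, S2=100, S3=240, S4=110, S5=120.
Option 1 regrets: 0, 0, 20, 20, 140 → max 140
Option 2 regrets: 220, 140, 0, 0, 60 → max 220
Option 3 regrets: 220, 90, 140, 50, 30 → max 220
Option 4 regrets: 90, 140, 210, 120, 0 → max 210
Option 5 regrets: 240, 100, 210, 80, 110 → max 240
Smallest max regret = 140 → Option 1.

Option 1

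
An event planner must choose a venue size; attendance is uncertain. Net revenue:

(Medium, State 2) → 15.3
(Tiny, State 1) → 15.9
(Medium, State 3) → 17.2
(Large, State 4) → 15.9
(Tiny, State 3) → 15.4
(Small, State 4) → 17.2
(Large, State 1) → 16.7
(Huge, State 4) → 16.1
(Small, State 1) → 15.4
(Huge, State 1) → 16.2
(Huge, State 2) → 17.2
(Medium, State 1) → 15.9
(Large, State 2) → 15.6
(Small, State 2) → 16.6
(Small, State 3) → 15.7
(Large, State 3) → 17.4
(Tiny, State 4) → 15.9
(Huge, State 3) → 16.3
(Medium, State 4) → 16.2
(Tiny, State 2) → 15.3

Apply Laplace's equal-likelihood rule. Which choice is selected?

Row averages: Tiny=15.625, Small=16.225, Medium=16.15, Large=16.4, Huge=16.45
Highest average = 16.45 → Huge.

Huge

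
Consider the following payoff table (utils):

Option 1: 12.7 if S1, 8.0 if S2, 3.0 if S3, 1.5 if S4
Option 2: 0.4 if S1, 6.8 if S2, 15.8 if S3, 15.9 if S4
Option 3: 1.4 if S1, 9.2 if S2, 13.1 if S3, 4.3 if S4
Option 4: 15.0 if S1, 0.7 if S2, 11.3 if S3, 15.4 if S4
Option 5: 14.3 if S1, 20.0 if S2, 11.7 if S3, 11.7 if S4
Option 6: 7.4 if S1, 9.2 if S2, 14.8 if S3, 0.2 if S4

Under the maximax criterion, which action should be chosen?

Option 5

Row maxima: Option 1=12.7, Option 2=15.9, Option 3=13.1, Option 4=15.4, Option 5=20.0, Option 6=14.8
Best best-case = 20.0 → Option 5.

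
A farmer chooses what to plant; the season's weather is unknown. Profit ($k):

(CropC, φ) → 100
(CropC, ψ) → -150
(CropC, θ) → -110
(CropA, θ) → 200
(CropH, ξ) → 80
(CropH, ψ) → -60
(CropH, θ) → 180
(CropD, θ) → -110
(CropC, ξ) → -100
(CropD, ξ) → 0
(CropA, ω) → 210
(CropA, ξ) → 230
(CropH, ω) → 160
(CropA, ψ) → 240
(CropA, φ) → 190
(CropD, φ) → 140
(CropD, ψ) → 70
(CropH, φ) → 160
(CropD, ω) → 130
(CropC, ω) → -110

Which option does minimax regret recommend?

Column bests: θ=200, φ=190, ψ=240, ω=210, ξ=230.
CropH regrets: 20, 30, 300, 50, 150 → max 300
CropA regrets: 0, 0, 0, 0, 0 → max 0
CropD regrets: 310, 50, 170, 80, 230 → max 310
CropC regrets: 310, 90, 390, 320, 330 → max 390
Smallest max regret = 0 → CropA.

CropA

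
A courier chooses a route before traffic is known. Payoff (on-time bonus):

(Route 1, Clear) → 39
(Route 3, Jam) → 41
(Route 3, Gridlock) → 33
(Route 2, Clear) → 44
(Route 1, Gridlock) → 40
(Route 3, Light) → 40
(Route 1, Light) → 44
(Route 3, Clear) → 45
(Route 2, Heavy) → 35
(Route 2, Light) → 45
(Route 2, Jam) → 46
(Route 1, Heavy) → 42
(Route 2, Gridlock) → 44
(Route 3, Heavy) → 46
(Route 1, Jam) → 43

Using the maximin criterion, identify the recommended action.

Route 1

Row minima: Route 1=39, Route 2=35, Route 3=33
Best worst-case = 39 → Route 1.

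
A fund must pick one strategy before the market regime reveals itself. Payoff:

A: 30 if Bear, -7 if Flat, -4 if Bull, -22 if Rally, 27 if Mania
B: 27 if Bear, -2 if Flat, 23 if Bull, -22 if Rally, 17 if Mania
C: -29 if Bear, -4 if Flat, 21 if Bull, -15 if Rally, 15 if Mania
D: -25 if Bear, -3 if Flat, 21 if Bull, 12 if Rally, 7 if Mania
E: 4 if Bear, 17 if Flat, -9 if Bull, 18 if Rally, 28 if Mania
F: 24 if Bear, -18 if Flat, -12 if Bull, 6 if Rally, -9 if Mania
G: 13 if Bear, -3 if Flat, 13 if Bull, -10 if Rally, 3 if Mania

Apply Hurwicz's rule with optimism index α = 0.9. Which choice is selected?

A: 0.9·30 + 0.1·(-22) = 24.8
B: 0.9·27 + 0.1·(-22) = 22.1
C: 0.9·21 + 0.1·(-29) = 16
D: 0.9·21 + 0.1·(-25) = 16.4
E: 0.9·28 + 0.1·(-9) = 24.3
F: 0.9·24 + 0.1·(-18) = 19.8
G: 0.9·13 + 0.1·(-10) = 10.7
Highest Hurwicz score = 24.8 → A.

A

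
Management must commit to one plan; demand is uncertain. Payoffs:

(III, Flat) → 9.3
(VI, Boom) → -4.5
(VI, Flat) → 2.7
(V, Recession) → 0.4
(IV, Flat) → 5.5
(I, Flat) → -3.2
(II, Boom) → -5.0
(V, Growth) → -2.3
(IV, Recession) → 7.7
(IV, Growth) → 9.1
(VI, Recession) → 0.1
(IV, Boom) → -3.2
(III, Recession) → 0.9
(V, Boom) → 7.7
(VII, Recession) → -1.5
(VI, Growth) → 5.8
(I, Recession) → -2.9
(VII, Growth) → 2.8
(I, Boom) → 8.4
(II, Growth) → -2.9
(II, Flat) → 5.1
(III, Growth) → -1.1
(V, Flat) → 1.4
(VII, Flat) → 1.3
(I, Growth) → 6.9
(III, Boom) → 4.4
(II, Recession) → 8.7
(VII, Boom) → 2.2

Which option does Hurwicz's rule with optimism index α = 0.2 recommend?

III

I: 0.2·8.4 + 0.8·(-3.2) = -0.88
II: 0.2·8.7 + 0.8·(-5.0) = -2.26
III: 0.2·9.3 + 0.8·(-1.1) = 0.98
IV: 0.2·9.1 + 0.8·(-3.2) = -0.74
V: 0.2·7.7 + 0.8·(-2.3) = -0.3
VI: 0.2·5.8 + 0.8·(-4.5) = -2.44
VII: 0.2·2.8 + 0.8·(-1.5) = -0.64
Highest Hurwicz score = 0.98 → III.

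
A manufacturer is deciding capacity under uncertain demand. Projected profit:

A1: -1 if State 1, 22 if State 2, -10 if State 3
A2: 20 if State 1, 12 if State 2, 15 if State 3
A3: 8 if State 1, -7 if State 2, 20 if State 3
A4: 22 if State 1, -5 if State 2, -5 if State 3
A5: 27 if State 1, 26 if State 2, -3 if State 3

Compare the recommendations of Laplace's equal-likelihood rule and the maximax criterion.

Row averages: A1=11/3, A2=47/3, A3=7, A4=4, A5=50/3
Highest average = 50/3 → A5.
Row maxima: A1=22, A2=20, A3=20, A4=22, A5=27
Best best-case = 27 → A5.

laplace → A5; maximax → A5 (agree)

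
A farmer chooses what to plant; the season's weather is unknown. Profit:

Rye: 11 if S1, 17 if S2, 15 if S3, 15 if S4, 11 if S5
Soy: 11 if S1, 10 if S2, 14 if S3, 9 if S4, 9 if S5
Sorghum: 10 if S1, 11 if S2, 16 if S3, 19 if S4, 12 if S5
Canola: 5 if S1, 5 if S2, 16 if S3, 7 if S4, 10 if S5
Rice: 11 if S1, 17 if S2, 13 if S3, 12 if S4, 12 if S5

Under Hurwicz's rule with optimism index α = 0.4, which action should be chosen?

Rye: 0.4·17 + 0.6·11 = 13.4
Soy: 0.4·14 + 0.6·9 = 11
Sorghum: 0.4·19 + 0.6·10 = 13.6
Canola: 0.4·16 + 0.6·5 = 9.4
Rice: 0.4·17 + 0.6·11 = 13.4
Highest Hurwicz score = 13.6 → Sorghum.

Sorghum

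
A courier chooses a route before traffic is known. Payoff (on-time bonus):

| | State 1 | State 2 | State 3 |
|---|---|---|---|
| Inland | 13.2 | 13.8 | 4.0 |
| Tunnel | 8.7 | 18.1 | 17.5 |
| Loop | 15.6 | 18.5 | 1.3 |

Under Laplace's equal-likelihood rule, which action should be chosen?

Row averages: Inland=31/3, Tunnel=443/30, Loop=11.8
Highest average = 443/30 → Tunnel.

Tunnel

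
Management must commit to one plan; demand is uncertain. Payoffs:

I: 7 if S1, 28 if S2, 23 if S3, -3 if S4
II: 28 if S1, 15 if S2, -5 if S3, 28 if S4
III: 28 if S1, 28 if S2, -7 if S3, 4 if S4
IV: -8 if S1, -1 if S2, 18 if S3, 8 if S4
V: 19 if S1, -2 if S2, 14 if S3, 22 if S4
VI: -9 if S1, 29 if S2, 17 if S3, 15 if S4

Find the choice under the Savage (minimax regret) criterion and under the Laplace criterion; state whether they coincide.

minimax regret → II; laplace → II (agree)

Column bests: S1=28, S2=29, S3=23, S4=28.
I regrets: 21, 1, 0, 31 → max 31
II regrets: 0, 14, 28, 0 → max 28
III regrets: 0, 1, 30, 24 → max 30
IV regrets: 36, 30, 5, 20 → max 36
V regrets: 9, 31, 9, 6 → max 31
VI regrets: 37, 0, 6, 13 → max 37
Smallest max regret = 28 → II.
Row averages: I=13.75, II=16.5, III=13.25, IV=4.25, V=13.25, VI=13
Highest average = 16.5 → II.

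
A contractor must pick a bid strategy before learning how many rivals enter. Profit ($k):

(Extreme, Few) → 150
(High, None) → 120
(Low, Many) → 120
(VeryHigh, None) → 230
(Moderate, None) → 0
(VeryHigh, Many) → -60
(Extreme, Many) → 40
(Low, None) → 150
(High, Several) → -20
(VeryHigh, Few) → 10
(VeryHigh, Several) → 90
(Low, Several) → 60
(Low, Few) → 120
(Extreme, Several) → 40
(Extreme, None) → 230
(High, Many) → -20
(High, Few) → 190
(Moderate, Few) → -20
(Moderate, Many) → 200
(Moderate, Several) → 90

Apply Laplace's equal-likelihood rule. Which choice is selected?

Extreme

Row averages: Low=112.5, Moderate=67.5, High=67.5, VeryHigh=67.5, Extreme=115
Highest average = 115 → Extreme.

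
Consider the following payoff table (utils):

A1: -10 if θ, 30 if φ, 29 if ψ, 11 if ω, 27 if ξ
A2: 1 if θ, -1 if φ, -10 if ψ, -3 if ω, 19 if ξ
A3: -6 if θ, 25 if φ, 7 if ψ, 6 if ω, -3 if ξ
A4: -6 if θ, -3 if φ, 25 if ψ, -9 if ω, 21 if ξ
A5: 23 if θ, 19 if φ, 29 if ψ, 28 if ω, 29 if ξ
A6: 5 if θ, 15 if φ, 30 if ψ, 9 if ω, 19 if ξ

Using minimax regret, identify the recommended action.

Column bests: θ=23, φ=30, ψ=30, ω=28, ξ=29.
A1 regrets: 33, 0, 1, 17, 2 → max 33
A2 regrets: 22, 31, 40, 31, 10 → max 40
A3 regrets: 29, 5, 23, 22, 32 → max 32
A4 regrets: 29, 33, 5, 37, 8 → max 37
A5 regrets: 0, 11, 1, 0, 0 → max 11
A6 regrets: 18, 15, 0, 19, 10 → max 19
Smallest max regret = 11 → A5.

A5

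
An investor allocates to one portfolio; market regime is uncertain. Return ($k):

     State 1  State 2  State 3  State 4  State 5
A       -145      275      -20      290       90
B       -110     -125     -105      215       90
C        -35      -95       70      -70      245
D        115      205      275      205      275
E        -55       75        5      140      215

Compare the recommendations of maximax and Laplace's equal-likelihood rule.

maximax → A; laplace → D (disagree)

Row maxima: A=290, B=215, C=245, D=275, E=215
Best best-case = 290 → A.
Row averages: A=98, B=-7, C=23, D=215, E=76
Highest average = 215 → D.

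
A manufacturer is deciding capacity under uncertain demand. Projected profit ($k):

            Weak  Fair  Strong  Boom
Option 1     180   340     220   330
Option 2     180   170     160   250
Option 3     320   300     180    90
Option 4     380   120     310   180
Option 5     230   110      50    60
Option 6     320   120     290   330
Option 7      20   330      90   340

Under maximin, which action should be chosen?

Option 1

Row minima: Option 1=180, Option 2=160, Option 3=90, Option 4=120, Option 5=50, Option 6=120, Option 7=20
Best worst-case = 180 → Option 1.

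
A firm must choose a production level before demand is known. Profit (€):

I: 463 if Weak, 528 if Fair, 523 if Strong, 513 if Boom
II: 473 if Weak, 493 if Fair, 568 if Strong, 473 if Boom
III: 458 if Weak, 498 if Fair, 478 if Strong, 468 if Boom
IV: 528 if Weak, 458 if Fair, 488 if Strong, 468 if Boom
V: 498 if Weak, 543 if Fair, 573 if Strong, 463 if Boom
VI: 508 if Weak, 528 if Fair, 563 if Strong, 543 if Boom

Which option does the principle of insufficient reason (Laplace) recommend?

VI

Row averages: I=506.75, II=501.75, III=475.5, IV=485.5, V=519.25, VI=535.5
Highest average = 535.5 → VI.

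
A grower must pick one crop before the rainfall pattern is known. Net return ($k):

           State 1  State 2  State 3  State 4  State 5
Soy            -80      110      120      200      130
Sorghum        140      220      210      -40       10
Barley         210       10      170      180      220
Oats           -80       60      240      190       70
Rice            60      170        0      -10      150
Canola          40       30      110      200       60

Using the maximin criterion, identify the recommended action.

Canola

Row minima: Soy=-80, Sorghum=-40, Barley=10, Oats=-80, Rice=-10, Canola=30
Best worst-case = 30 → Canola.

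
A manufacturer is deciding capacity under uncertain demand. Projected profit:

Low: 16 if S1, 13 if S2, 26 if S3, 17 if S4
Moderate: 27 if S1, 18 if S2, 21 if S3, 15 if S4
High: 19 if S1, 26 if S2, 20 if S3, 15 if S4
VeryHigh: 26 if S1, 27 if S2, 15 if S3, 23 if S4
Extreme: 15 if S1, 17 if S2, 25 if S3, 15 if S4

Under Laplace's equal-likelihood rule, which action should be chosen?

VeryHigh

Row averages: Low=18, Moderate=20.25, High=20, VeryHigh=22.75, Extreme=18
Highest average = 22.75 → VeryHigh.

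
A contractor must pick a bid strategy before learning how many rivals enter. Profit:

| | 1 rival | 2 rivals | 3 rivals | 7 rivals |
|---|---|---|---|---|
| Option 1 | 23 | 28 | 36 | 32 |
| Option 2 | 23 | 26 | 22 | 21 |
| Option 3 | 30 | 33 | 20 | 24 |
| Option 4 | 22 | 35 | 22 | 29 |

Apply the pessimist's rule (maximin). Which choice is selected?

Option 1

Row minima: Option 1=23, Option 2=21, Option 3=20, Option 4=22
Best worst-case = 23 → Option 1.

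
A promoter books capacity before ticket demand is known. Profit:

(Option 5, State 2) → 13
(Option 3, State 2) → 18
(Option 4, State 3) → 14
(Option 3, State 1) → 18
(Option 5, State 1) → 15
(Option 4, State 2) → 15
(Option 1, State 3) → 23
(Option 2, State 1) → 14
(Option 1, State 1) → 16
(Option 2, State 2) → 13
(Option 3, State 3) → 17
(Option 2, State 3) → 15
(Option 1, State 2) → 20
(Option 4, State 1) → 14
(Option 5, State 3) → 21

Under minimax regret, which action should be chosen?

Option 1

Column bests: State 1=18, State 2=20, State 3=23.
Option 1 regrets: 2, 0, 0 → max 2
Option 2 regrets: 4, 7, 8 → max 8
Option 3 regrets: 0, 2, 6 → max 6
Option 4 regrets: 4, 5, 9 → max 9
Option 5 regrets: 3, 7, 2 → max 7
Smallest max regret = 2 → Option 1.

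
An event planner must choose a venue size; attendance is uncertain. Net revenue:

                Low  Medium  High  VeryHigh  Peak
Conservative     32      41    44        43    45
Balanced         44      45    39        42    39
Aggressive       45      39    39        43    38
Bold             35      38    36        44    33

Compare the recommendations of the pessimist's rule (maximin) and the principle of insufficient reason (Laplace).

Row minima: Conservative=32, Balanced=39, Aggressive=38, Bold=33
Best worst-case = 39 → Balanced.
Row averages: Conservative=41, Balanced=41.8, Aggressive=40.8, Bold=37.2
Highest average = 41.8 → Balanced.

maximin → Balanced; laplace → Balanced (agree)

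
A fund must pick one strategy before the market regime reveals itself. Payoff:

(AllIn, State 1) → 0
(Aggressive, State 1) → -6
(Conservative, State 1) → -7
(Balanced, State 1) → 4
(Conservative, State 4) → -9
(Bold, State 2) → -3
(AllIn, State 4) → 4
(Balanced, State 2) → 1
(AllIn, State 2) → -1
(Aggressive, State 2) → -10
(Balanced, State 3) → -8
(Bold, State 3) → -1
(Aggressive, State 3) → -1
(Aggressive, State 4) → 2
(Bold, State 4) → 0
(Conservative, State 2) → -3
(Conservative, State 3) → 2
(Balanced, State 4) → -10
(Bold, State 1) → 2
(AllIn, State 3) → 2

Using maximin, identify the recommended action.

Row minima: Conservative=-9, Balanced=-10, Aggressive=-10, Bold=-3, AllIn=-1
Best worst-case = -1 → AllIn.

AllIn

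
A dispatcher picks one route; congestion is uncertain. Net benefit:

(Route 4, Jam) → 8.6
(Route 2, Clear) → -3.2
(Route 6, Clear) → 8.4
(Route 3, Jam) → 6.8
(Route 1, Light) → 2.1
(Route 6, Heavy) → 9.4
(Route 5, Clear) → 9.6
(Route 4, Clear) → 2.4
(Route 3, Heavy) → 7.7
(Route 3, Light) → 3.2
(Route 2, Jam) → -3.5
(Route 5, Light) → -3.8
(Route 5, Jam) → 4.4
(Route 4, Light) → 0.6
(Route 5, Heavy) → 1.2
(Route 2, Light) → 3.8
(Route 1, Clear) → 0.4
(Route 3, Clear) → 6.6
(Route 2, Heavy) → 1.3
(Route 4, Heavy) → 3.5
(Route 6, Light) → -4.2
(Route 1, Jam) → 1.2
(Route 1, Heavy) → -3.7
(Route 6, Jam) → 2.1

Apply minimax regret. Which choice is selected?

Route 3

Column bests: Clear=9.6, Light=3.8, Heavy=9.4, Jam=8.6.
Route 1 regrets: 9.2, 1.7, 13.1, 7.4 → max 13.1
Route 2 regrets: 12.8, 0.0, 8.1, 12.1 → max 12.8
Route 3 regrets: 3.0, 0.6, 1.7, 1.8 → max 3.0
Route 4 regrets: 7.2, 3.2, 5.9, 0.0 → max 7.2
Route 5 regrets: 0.0, 7.6, 8.2, 4.2 → max 8.2
Route 6 regrets: 1.2, 8.0, 0.0, 6.5 → max 8.0
Smallest max regret = 3.0 → Route 3.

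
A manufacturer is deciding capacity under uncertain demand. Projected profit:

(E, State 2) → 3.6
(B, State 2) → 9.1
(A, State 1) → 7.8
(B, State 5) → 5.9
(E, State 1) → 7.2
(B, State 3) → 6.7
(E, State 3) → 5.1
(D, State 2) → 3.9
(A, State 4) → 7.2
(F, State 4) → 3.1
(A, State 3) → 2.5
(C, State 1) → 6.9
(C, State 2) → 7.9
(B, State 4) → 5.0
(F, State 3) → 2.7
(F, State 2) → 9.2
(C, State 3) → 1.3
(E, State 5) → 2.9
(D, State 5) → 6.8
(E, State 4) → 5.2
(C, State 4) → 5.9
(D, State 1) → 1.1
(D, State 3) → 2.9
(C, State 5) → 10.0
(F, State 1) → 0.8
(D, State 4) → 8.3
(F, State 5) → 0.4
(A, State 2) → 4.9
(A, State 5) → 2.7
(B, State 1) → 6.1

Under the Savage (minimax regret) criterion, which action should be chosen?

B

Column bests: State 1=7.8, State 2=9.2, State 3=6.7, State 4=8.3, State 5=10.0.
A regrets: 0.0, 4.3, 4.2, 1.1, 7.3 → max 7.3
B regrets: 1.7, 0.1, 0.0, 3.3, 4.1 → max 4.1
C regrets: 0.9, 1.3, 5.4, 2.4, 0.0 → max 5.4
D regrets: 6.7, 5.3, 3.8, 0.0, 3.2 → max 6.7
E regrets: 0.6, 5.6, 1.6, 3.1, 7.1 → max 7.1
F regrets: 7.0, 0.0, 4.0, 5.2, 9.6 → max 9.6
Smallest max regret = 4.1 → B.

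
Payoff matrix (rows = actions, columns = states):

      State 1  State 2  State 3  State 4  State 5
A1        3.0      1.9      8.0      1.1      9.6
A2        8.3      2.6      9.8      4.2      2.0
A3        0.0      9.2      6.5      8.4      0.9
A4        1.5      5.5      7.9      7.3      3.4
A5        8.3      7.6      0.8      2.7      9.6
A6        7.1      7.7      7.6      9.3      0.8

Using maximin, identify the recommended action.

A2

Row minima: A1=1.1, A2=2.0, A3=0.0, A4=1.5, A5=0.8, A6=0.8
Best worst-case = 2.0 → A2.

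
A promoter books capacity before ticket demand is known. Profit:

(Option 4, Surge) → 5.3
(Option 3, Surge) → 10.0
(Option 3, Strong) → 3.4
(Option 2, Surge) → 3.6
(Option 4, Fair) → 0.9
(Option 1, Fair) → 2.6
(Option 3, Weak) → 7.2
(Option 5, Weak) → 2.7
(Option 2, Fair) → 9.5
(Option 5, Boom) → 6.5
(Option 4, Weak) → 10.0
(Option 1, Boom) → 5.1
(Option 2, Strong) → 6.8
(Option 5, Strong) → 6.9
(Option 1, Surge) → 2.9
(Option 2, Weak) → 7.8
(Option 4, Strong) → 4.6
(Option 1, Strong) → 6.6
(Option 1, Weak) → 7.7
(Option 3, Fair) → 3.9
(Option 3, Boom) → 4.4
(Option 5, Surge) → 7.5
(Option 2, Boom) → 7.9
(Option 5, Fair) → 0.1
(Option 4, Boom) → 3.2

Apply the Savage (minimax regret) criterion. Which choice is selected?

Column bests: Weak=10.0, Fair=9.5, Strong=6.9, Boom=7.9, Surge=10.0.
Option 1 regrets: 2.3, 6.9, 0.3, 2.8, 7.1 → max 7.1
Option 2 regrets: 2.2, 0.0, 0.1, 0.0, 6.4 → max 6.4
Option 3 regrets: 2.8, 5.6, 3.5, 3.5, 0.0 → max 5.6
Option 4 regrets: 0.0, 8.6, 2.3, 4.7, 4.7 → max 8.6
Option 5 regrets: 7.3, 9.4, 0.0, 1.4, 2.5 → max 9.4
Smallest max regret = 5.6 → Option 3.

Option 3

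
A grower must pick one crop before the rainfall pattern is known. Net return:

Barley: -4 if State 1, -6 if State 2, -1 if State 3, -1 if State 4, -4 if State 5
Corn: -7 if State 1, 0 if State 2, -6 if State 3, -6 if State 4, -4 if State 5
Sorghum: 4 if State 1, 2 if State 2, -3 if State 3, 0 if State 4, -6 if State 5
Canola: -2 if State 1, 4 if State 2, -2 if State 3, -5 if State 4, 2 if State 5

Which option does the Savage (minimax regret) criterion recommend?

Canola

Column bests: State 1=4, State 2=4, State 3=-1, State 4=0, State 5=2.
Barley regrets: 8, 10, 0, 1, 6 → max 10
Corn regrets: 11, 4, 5, 6, 6 → max 11
Sorghum regrets: 0, 2, 2, 0, 8 → max 8
Canola regrets: 6, 0, 1, 5, 0 → max 6
Smallest max regret = 6 → Canola.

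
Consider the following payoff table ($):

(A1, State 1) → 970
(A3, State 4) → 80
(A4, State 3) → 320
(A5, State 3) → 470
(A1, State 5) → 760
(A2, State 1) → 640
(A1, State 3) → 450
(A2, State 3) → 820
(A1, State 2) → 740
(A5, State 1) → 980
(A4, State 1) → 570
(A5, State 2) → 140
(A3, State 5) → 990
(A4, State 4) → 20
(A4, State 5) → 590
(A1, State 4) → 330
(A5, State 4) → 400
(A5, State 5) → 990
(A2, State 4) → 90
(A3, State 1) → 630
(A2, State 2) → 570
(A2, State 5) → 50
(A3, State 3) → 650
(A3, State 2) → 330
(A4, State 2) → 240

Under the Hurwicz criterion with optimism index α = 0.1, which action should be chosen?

A1

A1: 0.1·970 + 0.9·330 = 394
A2: 0.1·820 + 0.9·50 = 127
A3: 0.1·990 + 0.9·80 = 171
A4: 0.1·590 + 0.9·20 = 77
A5: 0.1·990 + 0.9·140 = 225
Highest Hurwicz score = 394 → A1.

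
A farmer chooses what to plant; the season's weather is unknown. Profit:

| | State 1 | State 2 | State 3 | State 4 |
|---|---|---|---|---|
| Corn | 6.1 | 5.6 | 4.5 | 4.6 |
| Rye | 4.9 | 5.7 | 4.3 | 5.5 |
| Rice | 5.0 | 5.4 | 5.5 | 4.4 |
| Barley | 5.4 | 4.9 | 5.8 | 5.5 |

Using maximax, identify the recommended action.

Corn

Row maxima: Corn=6.1, Rye=5.7, Rice=5.5, Barley=5.8
Best best-case = 6.1 → Corn.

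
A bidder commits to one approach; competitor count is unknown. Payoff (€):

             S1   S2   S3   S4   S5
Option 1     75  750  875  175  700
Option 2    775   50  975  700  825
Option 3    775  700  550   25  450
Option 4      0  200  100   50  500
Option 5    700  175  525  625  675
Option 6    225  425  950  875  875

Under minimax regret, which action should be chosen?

Option 6

Column bests: S1=775, S2=750, S3=975, S4=875, S5=875.
Option 1 regrets: 700, 0, 100, 700, 175 → max 700
Option 2 regrets: 0, 700, 0, 175, 50 → max 700
Option 3 regrets: 0, 50, 425, 850, 425 → max 850
Option 4 regrets: 775, 550, 875, 825, 375 → max 875
Option 5 regrets: 75, 575, 450, 250, 200 → max 575
Option 6 regrets: 550, 325, 25, 0, 0 → max 550
Smallest max regret = 550 → Option 6.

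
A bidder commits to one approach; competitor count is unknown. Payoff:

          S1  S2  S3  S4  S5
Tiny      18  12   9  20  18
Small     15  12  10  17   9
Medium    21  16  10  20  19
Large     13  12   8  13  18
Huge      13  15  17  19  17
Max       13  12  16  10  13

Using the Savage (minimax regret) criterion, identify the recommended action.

Medium

Column bests: S1=21, S2=16, S3=17, S4=20, S5=19.
Tiny regrets: 3, 4, 8, 0, 1 → max 8
Small regrets: 6, 4, 7, 3, 10 → max 10
Medium regrets: 0, 0, 7, 0, 0 → max 7
Large regrets: 8, 4, 9, 7, 1 → max 9
Huge regrets: 8, 1, 0, 1, 2 → max 8
Max regrets: 8, 4, 1, 10, 6 → max 10
Smallest max regret = 7 → Medium.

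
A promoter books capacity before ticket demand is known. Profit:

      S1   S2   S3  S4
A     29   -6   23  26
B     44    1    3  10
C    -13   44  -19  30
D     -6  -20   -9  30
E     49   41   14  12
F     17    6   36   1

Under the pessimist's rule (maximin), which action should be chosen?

Row minima: A=-6, B=1, C=-19, D=-20, E=12, F=1
Best worst-case = 12 → E.

E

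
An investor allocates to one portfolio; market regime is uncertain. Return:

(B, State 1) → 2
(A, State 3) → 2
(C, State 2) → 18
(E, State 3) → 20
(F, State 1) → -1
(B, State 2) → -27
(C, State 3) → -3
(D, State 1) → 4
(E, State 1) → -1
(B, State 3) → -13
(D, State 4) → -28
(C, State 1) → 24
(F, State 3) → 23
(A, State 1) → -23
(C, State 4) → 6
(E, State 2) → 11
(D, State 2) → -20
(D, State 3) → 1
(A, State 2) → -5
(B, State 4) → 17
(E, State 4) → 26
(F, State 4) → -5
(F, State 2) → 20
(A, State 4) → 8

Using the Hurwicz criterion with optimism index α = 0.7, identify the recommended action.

A: 0.7·8 + 0.3·(-23) = -1.3
B: 0.7·17 + 0.3·(-27) = 3.8
C: 0.7·24 + 0.3·(-3) = 15.9
D: 0.7·4 + 0.3·(-28) = -5.6
E: 0.7·26 + 0.3·(-1) = 17.9
F: 0.7·23 + 0.3·(-5) = 14.6
Highest Hurwicz score = 17.9 → E.

E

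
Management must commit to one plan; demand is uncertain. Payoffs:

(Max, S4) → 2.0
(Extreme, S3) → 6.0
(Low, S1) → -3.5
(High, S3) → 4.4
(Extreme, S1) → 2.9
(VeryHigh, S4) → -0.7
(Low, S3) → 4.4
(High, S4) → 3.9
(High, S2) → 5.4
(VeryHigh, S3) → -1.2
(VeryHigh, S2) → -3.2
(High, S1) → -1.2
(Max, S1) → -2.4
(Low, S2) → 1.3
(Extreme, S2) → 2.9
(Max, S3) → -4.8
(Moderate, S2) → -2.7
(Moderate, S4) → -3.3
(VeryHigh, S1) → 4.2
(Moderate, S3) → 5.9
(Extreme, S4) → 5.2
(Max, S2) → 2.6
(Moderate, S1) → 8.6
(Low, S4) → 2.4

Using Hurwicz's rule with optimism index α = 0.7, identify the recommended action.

Extreme

Low: 0.7·4.4 + 0.3·(-3.5) = 2.03
Moderate: 0.7·8.6 + 0.3·(-3.3) = 5.03
High: 0.7·5.4 + 0.3·(-1.2) = 3.42
VeryHigh: 0.7·4.2 + 0.3·(-3.2) = 1.98
Extreme: 0.7·6.0 + 0.3·2.9 = 5.07
Max: 0.7·2.6 + 0.3·(-4.8) = 0.38
Highest Hurwicz score = 5.07 → Extreme.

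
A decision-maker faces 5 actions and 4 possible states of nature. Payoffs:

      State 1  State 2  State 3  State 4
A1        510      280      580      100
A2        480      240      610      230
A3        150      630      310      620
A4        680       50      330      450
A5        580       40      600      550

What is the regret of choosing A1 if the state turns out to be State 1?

170

Best payoff under State 1 is 680.
Regret = 680 − 510 = 170.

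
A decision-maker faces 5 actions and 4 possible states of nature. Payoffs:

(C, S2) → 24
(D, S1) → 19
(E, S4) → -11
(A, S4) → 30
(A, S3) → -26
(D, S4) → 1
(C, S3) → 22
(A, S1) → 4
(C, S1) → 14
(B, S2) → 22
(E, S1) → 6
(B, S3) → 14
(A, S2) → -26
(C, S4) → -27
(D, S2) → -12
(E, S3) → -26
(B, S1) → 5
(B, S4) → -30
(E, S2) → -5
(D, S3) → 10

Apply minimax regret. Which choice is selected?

Column bests: S1=19, S2=24, S3=22, S4=30.
A regrets: 15, 50, 48, 0 → max 50
B regrets: 14, 2, 8, 60 → max 60
C regrets: 5, 0, 0, 57 → max 57
D regrets: 0, 36, 12, 29 → max 36
E regrets: 13, 29, 48, 41 → max 48
Smallest max regret = 36 → D.

D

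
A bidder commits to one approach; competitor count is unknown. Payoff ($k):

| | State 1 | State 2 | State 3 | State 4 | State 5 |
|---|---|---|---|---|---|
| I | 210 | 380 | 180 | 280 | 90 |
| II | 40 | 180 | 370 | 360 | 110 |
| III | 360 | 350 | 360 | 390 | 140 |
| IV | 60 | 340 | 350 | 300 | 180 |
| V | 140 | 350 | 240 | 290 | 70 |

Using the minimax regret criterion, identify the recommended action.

III

Column bests: State 1=360, State 2=380, State 3=370, State 4=390, State 5=180.
I regrets: 150, 0, 190, 110, 90 → max 190
II regrets: 320, 200, 0, 30, 70 → max 320
III regrets: 0, 30, 10, 0, 40 → max 40
IV regrets: 300, 40, 20, 90, 0 → max 300
V regrets: 220, 30, 130, 100, 110 → max 220
Smallest max regret = 40 → III.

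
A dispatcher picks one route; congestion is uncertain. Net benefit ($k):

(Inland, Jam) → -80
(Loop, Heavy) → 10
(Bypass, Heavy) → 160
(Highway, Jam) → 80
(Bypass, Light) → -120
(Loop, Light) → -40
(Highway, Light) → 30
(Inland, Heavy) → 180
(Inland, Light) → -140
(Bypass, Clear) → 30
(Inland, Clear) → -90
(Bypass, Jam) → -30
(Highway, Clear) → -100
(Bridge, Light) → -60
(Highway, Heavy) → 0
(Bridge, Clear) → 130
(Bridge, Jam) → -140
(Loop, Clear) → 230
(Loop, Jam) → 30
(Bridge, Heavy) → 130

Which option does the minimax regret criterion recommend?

Column bests: Clear=230, Light=30, Heavy=180, Jam=80.
Highway regrets: 330, 0, 180, 0 → max 330
Loop regrets: 0, 70, 170, 50 → max 170
Bypass regrets: 200, 150, 20, 110 → max 200
Bridge regrets: 100, 90, 50, 220 → max 220
Inland regrets: 320, 170, 0, 160 → max 320
Smallest max regret = 170 → Loop.

Loop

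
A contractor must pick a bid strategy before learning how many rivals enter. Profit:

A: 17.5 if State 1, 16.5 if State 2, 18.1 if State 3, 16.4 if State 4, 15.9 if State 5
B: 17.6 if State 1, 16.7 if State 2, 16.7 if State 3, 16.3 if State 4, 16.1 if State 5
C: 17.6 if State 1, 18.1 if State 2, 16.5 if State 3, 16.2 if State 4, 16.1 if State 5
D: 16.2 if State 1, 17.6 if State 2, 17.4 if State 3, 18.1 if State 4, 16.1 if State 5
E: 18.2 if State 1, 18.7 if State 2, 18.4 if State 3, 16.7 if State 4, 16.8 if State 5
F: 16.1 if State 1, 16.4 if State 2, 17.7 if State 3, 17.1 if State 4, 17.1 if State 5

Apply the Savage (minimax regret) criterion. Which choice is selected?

Column bests: State 1=18.2, State 2=18.7, State 3=18.4, State 4=18.1, State 5=17.1.
A regrets: 0.7, 2.2, 0.3, 1.7, 1.2 → max 2.2
B regrets: 0.6, 2.0, 1.7, 1.8, 1.0 → max 2.0
C regrets: 0.6, 0.6, 1.9, 1.9, 1.0 → max 1.9
D regrets: 2.0, 1.1, 1.0, 0.0, 1.0 → max 2.0
E regrets: 0.0, 0.0, 0.0, 1.4, 0.3 → max 1.4
F regrets: 2.1, 2.3, 0.7, 1.0, 0.0 → max 2.3
Smallest max regret = 1.4 → E.

E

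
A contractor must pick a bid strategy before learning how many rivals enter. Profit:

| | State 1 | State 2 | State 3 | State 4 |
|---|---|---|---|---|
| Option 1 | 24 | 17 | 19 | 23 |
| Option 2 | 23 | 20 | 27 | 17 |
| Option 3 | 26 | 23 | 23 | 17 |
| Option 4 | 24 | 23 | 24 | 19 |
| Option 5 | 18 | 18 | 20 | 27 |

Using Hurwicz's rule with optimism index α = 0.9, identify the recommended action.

Option 1: 0.9·24 + 0.1·17 = 23.3
Option 2: 0.9·27 + 0.1·17 = 26
Option 3: 0.9·26 + 0.1·17 = 25.1
Option 4: 0.9·24 + 0.1·19 = 23.5
Option 5: 0.9·27 + 0.1·18 = 26.1
Highest Hurwicz score = 26.1 → Option 5.

Option 5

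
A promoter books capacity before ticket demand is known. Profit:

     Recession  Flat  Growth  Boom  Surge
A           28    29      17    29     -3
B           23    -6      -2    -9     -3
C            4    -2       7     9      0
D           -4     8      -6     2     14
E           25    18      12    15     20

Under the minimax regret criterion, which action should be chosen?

E

Column bests: Recession=28, Flat=29, Growth=17, Boom=29, Surge=20.
A regrets: 0, 0, 0, 0, 23 → max 23
B regrets: 5, 35, 19, 38, 23 → max 38
C regrets: 24, 31, 10, 20, 20 → max 31
D regrets: 32, 21, 23, 27, 6 → max 32
E regrets: 3, 11, 5, 14, 0 → max 14
Smallest max regret = 14 → E.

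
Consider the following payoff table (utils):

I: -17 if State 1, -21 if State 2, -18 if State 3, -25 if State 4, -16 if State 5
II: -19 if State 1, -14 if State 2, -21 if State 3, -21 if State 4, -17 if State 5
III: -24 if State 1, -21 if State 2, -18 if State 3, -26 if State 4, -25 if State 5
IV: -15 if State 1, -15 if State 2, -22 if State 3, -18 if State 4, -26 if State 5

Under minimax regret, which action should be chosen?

Column bests: State 1=-15, State 2=-14, State 3=-18, State 4=-18, State 5=-16.
I regrets: 2, 7, 0, 7, 0 → max 7
II regrets: 4, 0, 3, 3, 1 → max 4
III regrets: 9, 7, 0, 8, 9 → max 9
IV regrets: 0, 1, 4, 0, 10 → max 10
Smallest max regret = 4 → II.

II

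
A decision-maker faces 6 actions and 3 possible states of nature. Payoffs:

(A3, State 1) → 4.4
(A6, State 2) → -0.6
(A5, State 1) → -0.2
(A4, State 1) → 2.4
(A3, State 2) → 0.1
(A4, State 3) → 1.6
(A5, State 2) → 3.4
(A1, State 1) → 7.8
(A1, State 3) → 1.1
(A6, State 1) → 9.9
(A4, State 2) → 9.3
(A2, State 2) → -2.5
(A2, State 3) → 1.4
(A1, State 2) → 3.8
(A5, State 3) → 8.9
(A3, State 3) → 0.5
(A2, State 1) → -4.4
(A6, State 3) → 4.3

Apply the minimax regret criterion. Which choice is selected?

A4

Column bests: State 1=9.9, State 2=9.3, State 3=8.9.
A1 regrets: 2.1, 5.5, 7.8 → max 7.8
A2 regrets: 14.3, 11.8, 7.5 → max 14.3
A3 regrets: 5.5, 9.2, 8.4 → max 9.2
A4 regrets: 7.5, 0.0, 7.3 → max 7.5
A5 regrets: 10.1, 5.9, 0.0 → max 10.1
A6 regrets: 0.0, 9.9, 4.6 → max 9.9
Smallest max regret = 7.5 → A4.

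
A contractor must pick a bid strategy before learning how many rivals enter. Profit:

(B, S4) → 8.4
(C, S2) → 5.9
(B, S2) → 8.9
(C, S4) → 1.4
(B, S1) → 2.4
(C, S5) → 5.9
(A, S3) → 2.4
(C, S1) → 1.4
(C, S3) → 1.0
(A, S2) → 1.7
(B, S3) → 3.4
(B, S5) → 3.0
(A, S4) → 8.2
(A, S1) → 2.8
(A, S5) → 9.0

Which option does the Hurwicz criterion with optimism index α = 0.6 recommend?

B

A: 0.6·9.0 + 0.4·1.7 = 6.08
B: 0.6·8.9 + 0.4·2.4 = 6.3
C: 0.6·5.9 + 0.4·1.0 = 3.94
Highest Hurwicz score = 6.3 → B.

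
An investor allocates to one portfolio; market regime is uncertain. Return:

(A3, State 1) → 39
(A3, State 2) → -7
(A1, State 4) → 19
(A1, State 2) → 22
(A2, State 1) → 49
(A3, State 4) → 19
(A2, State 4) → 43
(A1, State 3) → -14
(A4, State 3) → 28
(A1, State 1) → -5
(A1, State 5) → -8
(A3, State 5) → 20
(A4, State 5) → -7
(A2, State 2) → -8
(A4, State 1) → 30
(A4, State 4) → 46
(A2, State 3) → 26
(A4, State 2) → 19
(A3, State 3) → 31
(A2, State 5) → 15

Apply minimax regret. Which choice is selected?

Column bests: State 1=49, State 2=22, State 3=31, State 4=46, State 5=20.
A1 regrets: 54, 0, 45, 27, 28 → max 54
A2 regrets: 0, 30, 5, 3, 5 → max 30
A3 regrets: 10, 29, 0, 27, 0 → max 29
A4 regrets: 19, 3, 3, 0, 27 → max 27
Smallest max regret = 27 → A4.

A4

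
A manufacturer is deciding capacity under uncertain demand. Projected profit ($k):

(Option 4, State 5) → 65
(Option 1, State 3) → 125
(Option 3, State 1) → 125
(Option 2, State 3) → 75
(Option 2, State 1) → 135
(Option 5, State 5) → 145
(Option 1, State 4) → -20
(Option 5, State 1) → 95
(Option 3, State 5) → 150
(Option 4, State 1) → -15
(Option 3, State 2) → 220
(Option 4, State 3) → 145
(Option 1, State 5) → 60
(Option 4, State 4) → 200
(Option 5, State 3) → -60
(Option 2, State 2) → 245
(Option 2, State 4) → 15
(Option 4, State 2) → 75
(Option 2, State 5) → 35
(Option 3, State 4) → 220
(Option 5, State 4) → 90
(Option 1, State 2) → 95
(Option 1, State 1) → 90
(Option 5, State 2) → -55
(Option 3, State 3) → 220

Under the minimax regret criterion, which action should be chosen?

Option 3

Column bests: State 1=135, State 2=245, State 3=220, State 4=220, State 5=150.
Option 1 regrets: 45, 150, 95, 240, 90 → max 240
Option 2 regrets: 0, 0, 145, 205, 115 → max 205
Option 3 regrets: 10, 25, 0, 0, 0 → max 25
Option 4 regrets: 150, 170, 75, 20, 85 → max 170
Option 5 regrets: 40, 300, 280, 130, 5 → max 300
Smallest max regret = 25 → Option 3.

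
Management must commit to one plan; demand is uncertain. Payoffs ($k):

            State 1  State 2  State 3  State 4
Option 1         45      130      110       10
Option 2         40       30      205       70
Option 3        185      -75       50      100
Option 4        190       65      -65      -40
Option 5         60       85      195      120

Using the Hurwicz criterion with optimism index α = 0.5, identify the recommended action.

Option 5

Option 1: 0.5·130 + 0.5·10 = 70
Option 2: 0.5·205 + 0.5·30 = 117.5
Option 3: 0.5·185 + 0.5·(-75) = 55
Option 4: 0.5·190 + 0.5·(-65) = 62.5
Option 5: 0.5·195 + 0.5·60 = 127.5
Highest Hurwicz score = 127.5 → Option 5.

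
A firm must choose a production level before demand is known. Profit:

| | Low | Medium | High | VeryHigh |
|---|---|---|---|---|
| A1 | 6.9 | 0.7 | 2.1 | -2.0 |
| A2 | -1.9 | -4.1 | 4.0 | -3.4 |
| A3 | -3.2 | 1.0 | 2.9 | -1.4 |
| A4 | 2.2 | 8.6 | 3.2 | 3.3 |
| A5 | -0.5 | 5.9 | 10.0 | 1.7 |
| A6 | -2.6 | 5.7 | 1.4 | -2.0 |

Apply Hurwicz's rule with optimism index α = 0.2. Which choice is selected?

A4

A1: 0.2·6.9 + 0.8·(-2.0) = -0.22
A2: 0.2·4.0 + 0.8·(-4.1) = -2.48
A3: 0.2·2.9 + 0.8·(-3.2) = -1.98
A4: 0.2·8.6 + 0.8·2.2 = 3.48
A5: 0.2·10.0 + 0.8·(-0.5) = 1.6
A6: 0.2·5.7 + 0.8·(-2.6) = -0.94
Highest Hurwicz score = 3.48 → A4.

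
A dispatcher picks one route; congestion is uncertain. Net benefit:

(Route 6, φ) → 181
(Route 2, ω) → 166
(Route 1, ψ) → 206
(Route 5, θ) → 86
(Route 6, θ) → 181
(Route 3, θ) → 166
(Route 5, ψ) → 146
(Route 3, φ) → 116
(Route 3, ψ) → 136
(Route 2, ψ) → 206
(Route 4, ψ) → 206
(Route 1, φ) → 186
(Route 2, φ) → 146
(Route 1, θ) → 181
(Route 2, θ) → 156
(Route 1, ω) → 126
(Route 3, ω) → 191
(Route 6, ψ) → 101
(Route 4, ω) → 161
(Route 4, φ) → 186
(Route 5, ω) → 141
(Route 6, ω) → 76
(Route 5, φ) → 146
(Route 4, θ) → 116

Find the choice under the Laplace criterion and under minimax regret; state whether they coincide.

laplace → Route 1; minimax regret → Route 2 (disagree)

Row averages: Route 1=174.75, Route 2=168.5, Route 3=152.25, Route 4=167.25, Route 5=129.75, Route 6=134.75
Highest average = 174.75 → Route 1.
Column bests: θ=181, φ=186, ψ=206, ω=191.
Route 1 regrets: 0, 0, 0, 65 → max 65
Route 2 regrets: 25, 40, 0, 25 → max 40
Route 3 regrets: 15, 70, 70, 0 → max 70
Route 4 regrets: 65, 0, 0, 30 → max 65
Route 5 regrets: 95, 40, 60, 50 → max 95
Route 6 regrets: 0, 5, 105, 115 → max 115
Smallest max regret = 40 → Route 2.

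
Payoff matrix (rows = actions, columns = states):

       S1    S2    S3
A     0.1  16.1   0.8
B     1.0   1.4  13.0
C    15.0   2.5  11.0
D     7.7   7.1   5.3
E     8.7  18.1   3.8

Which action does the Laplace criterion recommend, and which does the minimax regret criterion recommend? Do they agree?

laplace → E; minimax regret → E (agree)

Row averages: A=17/3, B=77/15, C=9.5, D=6.7, E=10.2
Highest average = 10.2 → E.
Column bests: S1=15.0, S2=18.1, S3=13.0.
A regrets: 14.9, 2.0, 12.2 → max 14.9
B regrets: 14.0, 16.7, 0.0 → max 16.7
C regrets: 0.0, 15.6, 2.0 → max 15.6
D regrets: 7.3, 11.0, 7.7 → max 11.0
E regrets: 6.3, 0.0, 9.2 → max 9.2
Smallest max regret = 9.2 → E.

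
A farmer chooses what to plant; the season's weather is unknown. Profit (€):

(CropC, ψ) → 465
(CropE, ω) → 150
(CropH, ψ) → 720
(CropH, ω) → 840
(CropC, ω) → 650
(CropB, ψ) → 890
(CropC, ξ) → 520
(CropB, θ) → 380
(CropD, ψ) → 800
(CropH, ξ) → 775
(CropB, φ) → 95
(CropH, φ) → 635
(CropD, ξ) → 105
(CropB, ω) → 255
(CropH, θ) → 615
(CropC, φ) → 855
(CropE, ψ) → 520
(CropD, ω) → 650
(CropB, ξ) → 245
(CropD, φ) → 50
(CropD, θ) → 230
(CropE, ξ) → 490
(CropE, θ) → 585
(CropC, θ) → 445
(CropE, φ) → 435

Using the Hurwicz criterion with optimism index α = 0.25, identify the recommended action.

CropE: 0.25·585 + 0.75·150 = 258.75
CropB: 0.25·890 + 0.75·95 = 293.75
CropH: 0.25·840 + 0.75·615 = 671.25
CropC: 0.25·855 + 0.75·445 = 547.5
CropD: 0.25·800 + 0.75·50 = 237.5
Highest Hurwicz score = 671.25 → CropH.

CropH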